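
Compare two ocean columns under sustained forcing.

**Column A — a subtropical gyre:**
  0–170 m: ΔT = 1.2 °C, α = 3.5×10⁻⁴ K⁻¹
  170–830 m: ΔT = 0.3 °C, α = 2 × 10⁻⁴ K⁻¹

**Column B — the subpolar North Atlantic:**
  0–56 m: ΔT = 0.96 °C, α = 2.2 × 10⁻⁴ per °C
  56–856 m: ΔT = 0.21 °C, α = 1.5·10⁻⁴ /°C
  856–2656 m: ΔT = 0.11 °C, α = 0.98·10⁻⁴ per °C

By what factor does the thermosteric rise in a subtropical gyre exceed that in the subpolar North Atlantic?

a factor of 1.97

A 1.2 × 170 × 3.5×10⁻⁴ = 0.07140 m
A Layer 2: 2×10⁻⁴ × 0.3 × 660 = 0.03960 m
A total: 0.11100 m
B Layer 1: 2.2×10⁻⁴ × 0.96 × 56 = 0.0118272 m
B Layer 2: 0.21 × 1.5×10⁻⁴ × 800 = 0.02520 m
B 856–2656 m: 0.98×10⁻⁴ × 1800 × 0.11 = 0.019404 m
B total: 0.0564312 m
Ratio: 0.11100 / 0.0564312 ≈ 1.967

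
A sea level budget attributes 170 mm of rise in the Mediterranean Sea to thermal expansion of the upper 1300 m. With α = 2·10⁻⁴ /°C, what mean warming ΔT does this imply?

ΔT = Δh/(αH) = 0.17 / (2×10⁻⁴ × 1300) ≈ 0.6538 K

0.654 K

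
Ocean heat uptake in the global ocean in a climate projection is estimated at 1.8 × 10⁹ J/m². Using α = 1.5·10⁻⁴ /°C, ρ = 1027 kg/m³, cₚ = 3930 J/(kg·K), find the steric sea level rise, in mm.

66.9 mm

Δh = αQ/(ρcₚ) = 1.5×10⁻⁴ × 1.8×10⁹ / (1027 × 3930) ≈ 0.066896 m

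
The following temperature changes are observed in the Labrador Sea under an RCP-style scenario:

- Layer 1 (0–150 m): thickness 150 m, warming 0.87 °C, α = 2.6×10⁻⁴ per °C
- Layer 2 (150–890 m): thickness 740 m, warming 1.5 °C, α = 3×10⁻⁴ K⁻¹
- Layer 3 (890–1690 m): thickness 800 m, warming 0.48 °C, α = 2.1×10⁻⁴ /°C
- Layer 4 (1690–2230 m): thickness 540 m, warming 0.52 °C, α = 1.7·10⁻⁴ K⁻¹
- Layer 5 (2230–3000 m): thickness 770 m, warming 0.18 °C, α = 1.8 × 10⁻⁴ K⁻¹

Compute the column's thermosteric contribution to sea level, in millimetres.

Δh ≈ 520 mm

0–150 m: 150 × 2.6×10⁻⁴ × 0.87 = 0.03393 m
150–890 m: 740 × 3×10⁻⁴ × 1.5 = 0.33300 m
0.48 × 800 × 2.1×10⁻⁴ = 0.08064 m
Layer 4: 1.7×10⁻⁴ × 540 × 0.52 = 0.047736 m
Layer 5: 1.8×10⁻⁴ × 770 × 0.18 = 0.024948 m
Δh = 0.03393 + 0.33300 + 0.08064 + 0.047736 + 0.024948 = 0.520254 m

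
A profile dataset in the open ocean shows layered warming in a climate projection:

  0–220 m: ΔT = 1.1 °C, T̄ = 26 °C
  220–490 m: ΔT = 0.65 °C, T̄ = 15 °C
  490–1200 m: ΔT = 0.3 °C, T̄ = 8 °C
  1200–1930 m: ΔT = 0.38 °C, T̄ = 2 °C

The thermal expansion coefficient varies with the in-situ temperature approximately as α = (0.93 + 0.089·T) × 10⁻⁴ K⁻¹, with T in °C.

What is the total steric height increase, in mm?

Layer 1: α = (0.93 + 0.089×26)×10⁻⁴ = 3.244×10⁻⁴ K⁻¹
Layer 2: α = (0.93 + 0.089×15)×10⁻⁴ = 2.265×10⁻⁴ K⁻¹
Layer 3: α = (0.93 + 0.089×8)×10⁻⁴ = 1.642×10⁻⁴ K⁻¹
Layer 4: α = (0.93 + 0.089×2)×10⁻⁴ = 1.108×10⁻⁴ K⁻¹
220 × 1.1 × 3.244×10⁻⁴ = 0.0785048 m
270 × 2.265×10⁻⁴ × 0.65 = 0.03975075 m
710 × 1.642×10⁻⁴ × 0.3 = 0.0349746 m
730 × 0.38 × 1.108×10⁻⁴ = 0.03073592 m
Δh = 0.0785048 + 0.03975075 + 0.0349746 + 0.03073592 = 0.18396607 m

about 180 mm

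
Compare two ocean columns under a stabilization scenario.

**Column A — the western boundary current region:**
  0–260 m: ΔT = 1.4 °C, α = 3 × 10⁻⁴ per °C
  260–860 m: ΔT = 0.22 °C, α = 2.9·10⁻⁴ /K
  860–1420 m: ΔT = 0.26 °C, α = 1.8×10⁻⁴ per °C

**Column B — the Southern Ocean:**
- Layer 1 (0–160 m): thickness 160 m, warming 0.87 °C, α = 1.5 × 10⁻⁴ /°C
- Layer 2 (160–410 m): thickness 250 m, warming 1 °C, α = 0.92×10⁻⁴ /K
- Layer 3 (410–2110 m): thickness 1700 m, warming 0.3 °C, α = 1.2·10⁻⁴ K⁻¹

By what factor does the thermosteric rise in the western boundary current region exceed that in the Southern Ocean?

1.65

A Layer 1: 3×10⁻⁴ × 260 × 1.4 = 0.10920 m
A Layer 2: 600 × 0.22 × 2.9×10⁻⁴ = 0.03828 m
A Layer 3: 0.26 × 1.8×10⁻⁴ × 560 = 0.026208 m
A total: 0.173688 m
B 0–160 m: 0.87 × 160 × 1.5×10⁻⁴ = 0.02088 m
B 0.92×10⁻⁴ × 250 × 1 = 0.02300 m
B Layer 3: 1700 × 0.3 × 1.2×10⁻⁴ = 0.06120 m
B total: 0.10508 m
Ratio: 0.173688 / 0.10508 ≈ 1.653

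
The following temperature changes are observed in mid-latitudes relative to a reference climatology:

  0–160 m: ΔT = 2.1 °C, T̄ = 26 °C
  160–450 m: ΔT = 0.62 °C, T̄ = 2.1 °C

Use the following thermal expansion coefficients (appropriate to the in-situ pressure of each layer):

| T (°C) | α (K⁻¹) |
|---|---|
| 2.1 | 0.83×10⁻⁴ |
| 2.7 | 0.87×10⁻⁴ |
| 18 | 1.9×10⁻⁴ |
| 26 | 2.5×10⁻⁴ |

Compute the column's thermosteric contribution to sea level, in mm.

Δh ≈ 98.9 mm

Layer 1 at 26 °C → α = 2.5×10⁻⁴ K⁻¹
Layer 2 at 2.1 °C → α = 0.83×10⁻⁴ K⁻¹
Layer 1: 160 × 2.5×10⁻⁴ × 2.1 = 0.08400 m
160–450 m: 0.83×10⁻⁴ × 290 × 0.62 = 0.0149234 m
Δh = 0.08400 + 0.0149234 = 0.0989234 m ≈ 98.9 mm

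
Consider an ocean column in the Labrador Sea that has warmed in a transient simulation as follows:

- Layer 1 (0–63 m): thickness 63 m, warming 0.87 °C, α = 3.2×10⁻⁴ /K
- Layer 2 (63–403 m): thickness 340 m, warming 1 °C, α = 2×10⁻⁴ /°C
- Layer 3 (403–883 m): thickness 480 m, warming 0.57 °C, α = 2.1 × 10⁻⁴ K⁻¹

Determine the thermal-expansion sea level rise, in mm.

Layer 1: 0.87 × 63 × 3.2×10⁻⁴ = 0.0175392 m
63–403 m: 1 × 2×10⁻⁴ × 340 = 0.06800 m
403–883 m: 2.1×10⁻⁴ × 480 × 0.57 = 0.057456 m
Δh = 0.0175392 + 0.06800 + 0.057456 = 0.1429952 m

Δh = 143 mm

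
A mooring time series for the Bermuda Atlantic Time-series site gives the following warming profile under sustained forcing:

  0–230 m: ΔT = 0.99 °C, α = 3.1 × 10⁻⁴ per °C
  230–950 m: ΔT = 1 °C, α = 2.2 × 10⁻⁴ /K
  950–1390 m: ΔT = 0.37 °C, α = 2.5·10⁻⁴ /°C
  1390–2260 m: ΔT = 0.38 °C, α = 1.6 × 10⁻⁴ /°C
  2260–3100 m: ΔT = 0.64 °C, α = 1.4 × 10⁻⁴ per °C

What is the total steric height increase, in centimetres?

Δh = 40 cm

0–230 m: 230 × 3.1×10⁻⁴ × 0.99 = 0.070587 m
230–950 m: 2.2×10⁻⁴ × 1 × 720 = 0.15840 m
950–1390 m: 0.37 × 2.5×10⁻⁴ × 440 = 0.04070 m
1390–2260 m: 0.38 × 1.6×10⁻⁴ × 870 = 0.052896 m
Layer 5: 840 × 1.4×10⁻⁴ × 0.64 = 0.075264 m
Δh = 0.070587 + 0.15840 + 0.04070 + 0.052896 + 0.075264 = 0.397847 m ≈ 40 cm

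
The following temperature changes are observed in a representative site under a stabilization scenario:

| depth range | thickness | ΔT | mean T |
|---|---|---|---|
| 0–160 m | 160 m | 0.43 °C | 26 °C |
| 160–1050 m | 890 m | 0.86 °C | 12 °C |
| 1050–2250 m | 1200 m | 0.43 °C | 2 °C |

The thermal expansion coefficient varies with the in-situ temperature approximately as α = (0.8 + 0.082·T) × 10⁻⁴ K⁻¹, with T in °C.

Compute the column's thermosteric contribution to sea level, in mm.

Layer 1: α = (0.8 + 0.082×26)×10⁻⁴ = 2.932×10⁻⁴ K⁻¹
Layer 2: α = (0.8 + 0.082×12)×10⁻⁴ = 1.784×10⁻⁴ K⁻¹
Layer 3: α = (0.8 + 0.082×2)×10⁻⁴ = 0.964×10⁻⁴ K⁻¹
0–160 m: 0.43 × 160 × 2.932×10⁻⁴ = 0.02017216 m
Layer 2: 890 × 1.784×10⁻⁴ × 0.86 = 0.13654736 m
1050–2250 m: 0.43 × 0.964×10⁻⁴ × 1200 = 0.0497424 m
Δh = 0.02017216 + 0.13654736 + 0.0497424 = 0.20646192 m

about 210 mm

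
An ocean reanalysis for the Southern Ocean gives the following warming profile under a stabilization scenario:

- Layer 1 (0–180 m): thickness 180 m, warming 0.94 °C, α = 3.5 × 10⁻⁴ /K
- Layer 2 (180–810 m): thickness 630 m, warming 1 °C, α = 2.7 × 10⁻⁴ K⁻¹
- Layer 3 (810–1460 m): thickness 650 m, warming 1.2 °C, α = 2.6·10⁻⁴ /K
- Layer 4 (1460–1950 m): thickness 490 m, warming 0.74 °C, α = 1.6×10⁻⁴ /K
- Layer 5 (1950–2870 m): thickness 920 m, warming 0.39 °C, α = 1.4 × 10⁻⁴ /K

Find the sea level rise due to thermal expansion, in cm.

54.0 cm of thermosteric rise

3.5×10⁻⁴ × 180 × 0.94 = 0.05922 m
Layer 2: 2.7×10⁻⁴ × 630 × 1 = 0.17010 m
Layer 3: 2.6×10⁻⁴ × 1.2 × 650 = 0.20280 m
Layer 4: 490 × 1.6×10⁻⁴ × 0.74 = 0.058016 m
0.39 × 920 × 1.4×10⁻⁴ = 0.050232 m
Δh = 0.05922 + 0.17010 + 0.20280 + 0.058016 + 0.050232 = 0.540368 m ≈ 54.0 cm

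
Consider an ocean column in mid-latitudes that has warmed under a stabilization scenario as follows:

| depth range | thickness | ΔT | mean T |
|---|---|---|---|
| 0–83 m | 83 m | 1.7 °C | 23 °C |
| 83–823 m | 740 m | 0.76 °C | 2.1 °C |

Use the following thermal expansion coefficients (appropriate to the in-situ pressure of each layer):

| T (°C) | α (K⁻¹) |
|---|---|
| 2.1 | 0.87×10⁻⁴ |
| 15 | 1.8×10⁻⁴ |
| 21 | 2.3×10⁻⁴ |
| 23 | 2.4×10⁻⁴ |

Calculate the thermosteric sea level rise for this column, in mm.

about 82.8 mm

Layer 1 at 23 °C → α = 2.4×10⁻⁴ K⁻¹
Layer 2 at 2.1 °C → α = 0.87×10⁻⁴ K⁻¹
Layer 1: 83 × 1.7 × 2.4×10⁻⁴ = 0.033864 m
0.87×10⁻⁴ × 740 × 0.76 = 0.0489288 m
Δh = 0.033864 + 0.0489288 = 0.0827928 m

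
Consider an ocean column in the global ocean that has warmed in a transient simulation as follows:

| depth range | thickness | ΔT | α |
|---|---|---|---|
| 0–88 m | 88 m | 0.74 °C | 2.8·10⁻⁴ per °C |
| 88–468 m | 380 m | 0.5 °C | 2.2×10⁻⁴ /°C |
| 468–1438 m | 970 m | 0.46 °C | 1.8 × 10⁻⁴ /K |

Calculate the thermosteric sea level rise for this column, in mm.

about 140 mm

0–88 m: 88 × 2.8×10⁻⁴ × 0.74 = 0.0182336 m
380 × 0.5 × 2.2×10⁻⁴ = 0.04180 m
1.8×10⁻⁴ × 0.46 × 970 = 0.080316 m
Δh = 0.0182336 + 0.04180 + 0.080316 = 0.1403496 m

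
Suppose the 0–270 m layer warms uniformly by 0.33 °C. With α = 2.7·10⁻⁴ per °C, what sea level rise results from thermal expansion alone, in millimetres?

Δh = αΔT·H = 2.7×10⁻⁴ × 0.33 × 270 = 0.024057 m

24.1 mm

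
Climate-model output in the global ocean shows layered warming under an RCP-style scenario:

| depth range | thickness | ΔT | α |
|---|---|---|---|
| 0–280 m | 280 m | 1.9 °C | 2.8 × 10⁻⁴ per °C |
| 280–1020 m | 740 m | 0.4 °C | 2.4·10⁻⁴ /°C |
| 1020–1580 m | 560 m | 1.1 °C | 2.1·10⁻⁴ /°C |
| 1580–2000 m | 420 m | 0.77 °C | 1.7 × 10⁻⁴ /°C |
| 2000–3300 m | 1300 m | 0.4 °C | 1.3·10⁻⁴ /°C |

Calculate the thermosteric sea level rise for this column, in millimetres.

1.9 × 280 × 2.8×10⁻⁴ = 0.14896 m
280–1020 m: 2.4×10⁻⁴ × 740 × 0.4 = 0.07104 m
Layer 3: 1.1 × 560 × 2.1×10⁻⁴ = 0.12936 m
1.7×10⁻⁴ × 0.77 × 420 = 0.054978 m
2000–3300 m: 0.4 × 1.3×10⁻⁴ × 1300 = 0.06760 m
Δh = 0.14896 + 0.07104 + 0.12936 + 0.054978 + 0.06760 = 0.471938 m

Δh ≈ 472 mm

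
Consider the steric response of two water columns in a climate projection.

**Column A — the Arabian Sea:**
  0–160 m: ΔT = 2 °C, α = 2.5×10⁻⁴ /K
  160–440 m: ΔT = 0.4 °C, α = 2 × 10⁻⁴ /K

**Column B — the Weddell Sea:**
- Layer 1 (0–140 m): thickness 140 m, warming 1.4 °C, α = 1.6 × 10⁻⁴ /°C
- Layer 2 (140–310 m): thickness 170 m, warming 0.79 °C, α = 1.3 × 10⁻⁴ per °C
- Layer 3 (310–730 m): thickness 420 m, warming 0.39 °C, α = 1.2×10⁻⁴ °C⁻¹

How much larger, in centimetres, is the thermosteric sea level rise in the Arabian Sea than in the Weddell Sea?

3.39 cm larger

A 2 × 2.5×10⁻⁴ × 160 = 0.08000 m
A Layer 2: 2×10⁻⁴ × 0.4 × 280 = 0.02240 m
A total: 0.10240 m
B Layer 1: 1.6×10⁻⁴ × 1.4 × 140 = 0.03136 m
B Layer 2: 0.79 × 170 × 1.3×10⁻⁴ = 0.017459 m
B 310–730 m: 1.2×10⁻⁴ × 0.39 × 420 = 0.019656 m
B total: 0.068475 m
Difference: 0.10240 − 0.068475 = 0.033925 m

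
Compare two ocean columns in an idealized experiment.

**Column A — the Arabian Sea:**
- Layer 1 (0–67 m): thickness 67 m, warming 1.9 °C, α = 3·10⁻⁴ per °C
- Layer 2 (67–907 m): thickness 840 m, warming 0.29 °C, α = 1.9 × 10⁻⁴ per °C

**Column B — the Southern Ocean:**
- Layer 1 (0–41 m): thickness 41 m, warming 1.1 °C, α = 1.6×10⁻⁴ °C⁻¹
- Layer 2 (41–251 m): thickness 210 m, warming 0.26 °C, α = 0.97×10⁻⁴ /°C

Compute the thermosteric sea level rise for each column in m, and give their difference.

Δh_A ≈ 0.084 m, Δh_B ≈ 0.013 m; difference ≈ 0.072 m

A 67 × 3×10⁻⁴ × 1.9 = 0.03819 m
A Layer 2: 1.9×10⁻⁴ × 840 × 0.29 = 0.046284 m
A total: 0.084474 m
B 0–41 m: 41 × 1.1 × 1.6×10⁻⁴ = 0.007216 m
B Layer 2: 210 × 0.97×10⁻⁴ × 0.26 = 0.0052962 m
B total: 0.0125122 m
Difference: 0.084474 − 0.0125122 = 0.0719618 m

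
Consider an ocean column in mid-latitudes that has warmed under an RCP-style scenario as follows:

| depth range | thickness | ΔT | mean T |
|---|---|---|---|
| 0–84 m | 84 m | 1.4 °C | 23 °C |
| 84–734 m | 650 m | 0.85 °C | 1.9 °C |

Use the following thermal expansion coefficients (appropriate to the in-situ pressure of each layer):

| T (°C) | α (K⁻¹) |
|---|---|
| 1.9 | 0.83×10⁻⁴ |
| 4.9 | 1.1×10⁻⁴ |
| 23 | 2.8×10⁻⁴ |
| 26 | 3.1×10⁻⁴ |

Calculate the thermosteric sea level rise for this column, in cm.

Layer 1 at 23 °C → α = 2.8×10⁻⁴ K⁻¹
Layer 2 at 1.9 °C → α = 0.83×10⁻⁴ K⁻¹
Layer 1: 2.8×10⁻⁴ × 84 × 1.4 = 0.032928 m
0.85 × 0.83×10⁻⁴ × 650 = 0.0458575 m
Δh = 0.032928 + 0.0458575 = 0.0787855 m ≈ 7.88 cm

about 7.88 cm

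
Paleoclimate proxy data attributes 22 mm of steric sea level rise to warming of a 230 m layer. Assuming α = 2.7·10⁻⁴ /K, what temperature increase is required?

0.35 K

ΔT = Δh/(αH) = 0.022 / (2.7×10⁻⁴ × 230) ≈ 0.3543 K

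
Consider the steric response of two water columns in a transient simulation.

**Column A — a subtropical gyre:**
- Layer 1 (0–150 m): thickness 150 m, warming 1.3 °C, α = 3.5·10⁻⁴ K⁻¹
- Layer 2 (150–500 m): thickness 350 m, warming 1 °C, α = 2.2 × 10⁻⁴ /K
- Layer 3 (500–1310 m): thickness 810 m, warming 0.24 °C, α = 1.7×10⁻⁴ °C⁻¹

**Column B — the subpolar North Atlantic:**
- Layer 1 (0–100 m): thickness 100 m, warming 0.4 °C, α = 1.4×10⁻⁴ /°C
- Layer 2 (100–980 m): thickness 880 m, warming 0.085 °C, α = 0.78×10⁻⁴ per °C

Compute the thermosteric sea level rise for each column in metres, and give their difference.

A Layer 1: 3.5×10⁻⁴ × 1.3 × 150 = 0.06825 m
A Layer 2: 1 × 2.2×10⁻⁴ × 350 = 0.07700 m
A Layer 3: 1.7×10⁻⁴ × 0.24 × 810 = 0.033048 m
A total: 0.178298 m
B 0–100 m: 100 × 0.4 × 1.4×10⁻⁴ = 0.00560 m
B 880 × 0.085 × 0.78×10⁻⁴ = 0.0058344 m
B total: 0.0114344 m
Difference: 0.178298 − 0.0114344 = 0.1668636 m

A: 0.18 m; B: 0.011 m; difference 0.17 m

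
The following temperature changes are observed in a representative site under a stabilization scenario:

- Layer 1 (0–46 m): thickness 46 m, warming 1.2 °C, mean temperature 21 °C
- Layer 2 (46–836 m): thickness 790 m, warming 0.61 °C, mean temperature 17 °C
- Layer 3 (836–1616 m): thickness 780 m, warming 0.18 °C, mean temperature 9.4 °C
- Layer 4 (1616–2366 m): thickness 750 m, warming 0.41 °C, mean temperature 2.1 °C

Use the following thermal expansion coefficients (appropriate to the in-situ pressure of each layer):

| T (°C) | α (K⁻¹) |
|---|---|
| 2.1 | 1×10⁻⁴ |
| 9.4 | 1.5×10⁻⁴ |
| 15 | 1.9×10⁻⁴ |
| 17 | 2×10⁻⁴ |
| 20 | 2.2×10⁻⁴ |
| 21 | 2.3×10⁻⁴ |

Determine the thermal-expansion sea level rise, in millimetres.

Layer 1 at 21 °C → α = 2.3×10⁻⁴ K⁻¹
Layer 2 at 17 °C → α = 2×10⁻⁴ K⁻¹
Layer 3 at 9.4 °C → α = 1.5×10⁻⁴ K⁻¹
Layer 4 at 2.1 °C → α = 1×10⁻⁴ K⁻¹
0–46 m: 2.3×10⁻⁴ × 46 × 1.2 = 0.012696 m
2×10⁻⁴ × 0.61 × 790 = 0.09638 m
836–1616 m: 0.18 × 780 × 1.5×10⁻⁴ = 0.02106 m
1616–2366 m: 1×10⁻⁴ × 0.41 × 750 = 0.03075 m
Δh = 0.012696 + 0.09638 + 0.02106 + 0.03075 = 0.160886 m

Δh ≈ 160 mm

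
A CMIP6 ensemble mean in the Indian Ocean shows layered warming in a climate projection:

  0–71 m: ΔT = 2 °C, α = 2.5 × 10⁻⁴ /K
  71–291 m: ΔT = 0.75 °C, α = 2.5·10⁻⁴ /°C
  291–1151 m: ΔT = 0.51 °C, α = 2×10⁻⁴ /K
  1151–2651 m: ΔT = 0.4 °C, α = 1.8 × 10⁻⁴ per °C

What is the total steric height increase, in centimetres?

71 × 2.5×10⁻⁴ × 2 = 0.03550 m
Layer 2: 0.75 × 2.5×10⁻⁴ × 220 = 0.04125 m
Layer 3: 2×10⁻⁴ × 860 × 0.51 = 0.08772 m
1500 × 1.8×10⁻⁴ × 0.4 = 0.10800 m
Δh = 0.03550 + 0.04125 + 0.08772 + 0.10800 = 0.27247 m ≈ 27.2 cm

Δh ≈ 27.2 cm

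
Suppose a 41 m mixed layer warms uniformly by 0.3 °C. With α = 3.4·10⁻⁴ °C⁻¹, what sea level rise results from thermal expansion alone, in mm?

Δh = αΔT·H = 3.4×10⁻⁴ × 0.3 × 41 = 0.004182 m

Δh ≈ 4.2 mm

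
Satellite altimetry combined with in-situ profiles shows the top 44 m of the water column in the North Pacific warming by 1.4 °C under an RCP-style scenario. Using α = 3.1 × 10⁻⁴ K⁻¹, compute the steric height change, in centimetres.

Δh = αΔT·H = 3.1×10⁻⁴ × 1.4 × 44 = 0.019096 m

1.9 cm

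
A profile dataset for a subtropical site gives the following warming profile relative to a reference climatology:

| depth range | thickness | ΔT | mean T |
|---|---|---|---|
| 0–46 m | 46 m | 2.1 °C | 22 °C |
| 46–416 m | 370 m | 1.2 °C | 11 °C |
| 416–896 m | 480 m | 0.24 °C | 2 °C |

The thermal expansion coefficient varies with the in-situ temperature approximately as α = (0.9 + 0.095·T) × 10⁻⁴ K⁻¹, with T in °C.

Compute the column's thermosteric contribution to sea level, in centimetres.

Layer 1: α = (0.9 + 0.095×22)×10⁻⁴ = 2.99×10⁻⁴ K⁻¹
Layer 2: α = (0.9 + 0.095×11)×10⁻⁴ = 1.945×10⁻⁴ K⁻¹
Layer 3: α = (0.9 + 0.095×2)×10⁻⁴ = 1.09×10⁻⁴ K⁻¹
2.99×10⁻⁴ × 2.1 × 46 = 0.0288834 m
46–416 m: 370 × 1.945×10⁻⁴ × 1.2 = 0.086358 m
Layer 3: 0.24 × 480 × 1.09×10⁻⁴ = 0.0125568 m
Δh = 0.0288834 + 0.086358 + 0.0125568 = 0.1277982 m ≈ 12.8 cm

about 12.8 cm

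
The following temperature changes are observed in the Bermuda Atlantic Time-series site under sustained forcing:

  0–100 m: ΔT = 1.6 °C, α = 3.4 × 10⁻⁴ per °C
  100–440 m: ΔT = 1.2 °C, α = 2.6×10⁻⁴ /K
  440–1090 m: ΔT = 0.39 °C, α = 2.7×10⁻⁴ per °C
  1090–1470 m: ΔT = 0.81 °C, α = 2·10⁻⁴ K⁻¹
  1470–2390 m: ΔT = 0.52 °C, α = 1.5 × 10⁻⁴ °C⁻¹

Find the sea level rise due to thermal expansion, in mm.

360 mm

0–100 m: 1.6 × 100 × 3.4×10⁻⁴ = 0.05440 m
100–440 m: 340 × 2.6×10⁻⁴ × 1.2 = 0.10608 m
Layer 3: 650 × 0.39 × 2.7×10⁻⁴ = 0.068445 m
380 × 0.81 × 2×10⁻⁴ = 0.06156 m
1470–2390 m: 920 × 0.52 × 1.5×10⁻⁴ = 0.07176 m
Δh = 0.05440 + 0.10608 + 0.068445 + 0.06156 + 0.07176 = 0.362245 m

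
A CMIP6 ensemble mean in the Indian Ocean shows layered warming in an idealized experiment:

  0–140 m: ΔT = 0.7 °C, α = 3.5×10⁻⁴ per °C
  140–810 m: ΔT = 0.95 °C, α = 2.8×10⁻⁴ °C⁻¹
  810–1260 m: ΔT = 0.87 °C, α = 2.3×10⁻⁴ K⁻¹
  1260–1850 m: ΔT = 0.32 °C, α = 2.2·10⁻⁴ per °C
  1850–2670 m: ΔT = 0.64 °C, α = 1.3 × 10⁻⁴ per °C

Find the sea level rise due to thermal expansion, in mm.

Δh = 410 mm

0–140 m: 140 × 3.5×10⁻⁴ × 0.7 = 0.03430 m
2.8×10⁻⁴ × 0.95 × 670 = 0.17822 m
810–1260 m: 0.87 × 2.3×10⁻⁴ × 450 = 0.090045 m
Layer 4: 590 × 2.2×10⁻⁴ × 0.32 = 0.041536 m
Layer 5: 820 × 0.64 × 1.3×10⁻⁴ = 0.068224 m
Δh = 0.03430 + 0.17822 + 0.090045 + 0.041536 + 0.068224 = 0.412325 m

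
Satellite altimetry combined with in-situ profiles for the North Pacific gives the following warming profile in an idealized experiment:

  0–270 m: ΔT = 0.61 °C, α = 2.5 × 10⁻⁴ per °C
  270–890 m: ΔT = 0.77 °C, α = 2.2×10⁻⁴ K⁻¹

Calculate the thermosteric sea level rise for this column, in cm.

Layer 1: 270 × 2.5×10⁻⁴ × 0.61 = 0.041175 m
0.77 × 2.2×10⁻⁴ × 620 = 0.105028 m
Δh = 0.041175 + 0.105028 = 0.146203 m ≈ 14.6 cm

Δh ≈ 14.6 cm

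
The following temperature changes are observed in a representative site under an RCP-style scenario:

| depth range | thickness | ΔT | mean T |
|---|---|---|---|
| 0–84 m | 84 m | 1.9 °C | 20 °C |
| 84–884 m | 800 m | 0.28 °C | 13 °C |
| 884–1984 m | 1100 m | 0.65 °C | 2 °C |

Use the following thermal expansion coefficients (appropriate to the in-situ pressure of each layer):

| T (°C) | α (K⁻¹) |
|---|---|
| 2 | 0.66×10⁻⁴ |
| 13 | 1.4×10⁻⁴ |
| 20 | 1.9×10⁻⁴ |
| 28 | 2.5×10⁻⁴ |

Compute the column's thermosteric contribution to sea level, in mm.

Layer 1 at 20 °C → α = 1.9×10⁻⁴ K⁻¹
Layer 2 at 13 °C → α = 1.4×10⁻⁴ K⁻¹
Layer 3 at 2 °C → α = 0.66×10⁻⁴ K⁻¹
0–84 m: 84 × 1.9×10⁻⁴ × 1.9 = 0.030324 m
84–884 m: 0.28 × 1.4×10⁻⁴ × 800 = 0.03136 m
0.65 × 1100 × 0.66×10⁻⁴ = 0.04719 m
Δh = 0.030324 + 0.03136 + 0.04719 = 0.108874 m

Δh = 109 mm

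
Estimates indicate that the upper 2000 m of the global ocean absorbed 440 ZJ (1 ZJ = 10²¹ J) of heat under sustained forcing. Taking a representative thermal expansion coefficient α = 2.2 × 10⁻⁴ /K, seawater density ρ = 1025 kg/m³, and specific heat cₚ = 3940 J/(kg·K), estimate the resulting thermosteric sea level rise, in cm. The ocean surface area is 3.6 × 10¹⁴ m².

Δh ≈ 6.66 cm

Per unit area: Q = 440×10²¹ / (3.6×10¹⁴) ≈ 1.222×10⁹ J/m²
Δh = αQ/(ρcₚ) = 2.2×10⁻⁴ × 1.222×10⁹ / (1025 × 3940) ≈ 0.066569 m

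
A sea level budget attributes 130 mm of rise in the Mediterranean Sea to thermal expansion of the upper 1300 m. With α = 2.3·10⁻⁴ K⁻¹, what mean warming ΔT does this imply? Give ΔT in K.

ΔT = Δh/(αH) = 0.13 / (2.3×10⁻⁴ × 1300) ≈ 0.4348 K

ΔT ≈ 0.43 K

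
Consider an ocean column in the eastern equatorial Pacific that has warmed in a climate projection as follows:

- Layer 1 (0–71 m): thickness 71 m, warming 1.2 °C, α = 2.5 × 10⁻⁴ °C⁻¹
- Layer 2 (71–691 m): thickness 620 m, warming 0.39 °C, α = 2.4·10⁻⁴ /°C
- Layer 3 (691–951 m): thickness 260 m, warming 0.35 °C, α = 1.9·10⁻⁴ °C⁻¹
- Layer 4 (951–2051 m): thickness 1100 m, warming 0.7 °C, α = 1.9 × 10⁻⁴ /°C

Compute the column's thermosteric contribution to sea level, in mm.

2.5×10⁻⁴ × 1.2 × 71 = 0.02130 m
71–691 m: 620 × 0.39 × 2.4×10⁻⁴ = 0.058032 m
Layer 3: 1.9×10⁻⁴ × 260 × 0.35 = 0.01729 m
1100 × 0.7 × 1.9×10⁻⁴ = 0.14630 m
Δh = 0.02130 + 0.058032 + 0.01729 + 0.14630 = 0.242922 m

Δh = 243 mm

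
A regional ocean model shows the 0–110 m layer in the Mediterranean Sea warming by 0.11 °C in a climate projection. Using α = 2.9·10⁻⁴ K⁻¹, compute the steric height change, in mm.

Δh = αΔT·H = 2.9×10⁻⁴ × 0.11 × 110 = 0.003509 m

Δh ≈ 3.51 mm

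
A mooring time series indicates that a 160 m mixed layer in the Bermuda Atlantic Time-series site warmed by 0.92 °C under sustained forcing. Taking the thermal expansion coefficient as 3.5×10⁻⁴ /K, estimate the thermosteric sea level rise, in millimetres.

Δh = 51.5 mm

Δh = αΔT·H = 3.5×10⁻⁴ × 0.92 × 160 = 0.05152 m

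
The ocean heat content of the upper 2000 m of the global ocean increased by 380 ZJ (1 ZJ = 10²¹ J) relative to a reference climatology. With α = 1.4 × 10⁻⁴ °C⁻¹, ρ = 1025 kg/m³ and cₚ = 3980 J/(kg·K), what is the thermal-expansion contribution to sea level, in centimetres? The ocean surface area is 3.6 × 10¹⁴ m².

Per unit area: Q = 380×10²¹ / (3.6×10¹⁴) ≈ 1.056×10⁹ J/m²
Δh = αQ/(ρcₚ) = 1.4×10⁻⁴ × 1.056×10⁹ / (1025 × 3980) ≈ 0.03624 m

3.6 cm of thermosteric rise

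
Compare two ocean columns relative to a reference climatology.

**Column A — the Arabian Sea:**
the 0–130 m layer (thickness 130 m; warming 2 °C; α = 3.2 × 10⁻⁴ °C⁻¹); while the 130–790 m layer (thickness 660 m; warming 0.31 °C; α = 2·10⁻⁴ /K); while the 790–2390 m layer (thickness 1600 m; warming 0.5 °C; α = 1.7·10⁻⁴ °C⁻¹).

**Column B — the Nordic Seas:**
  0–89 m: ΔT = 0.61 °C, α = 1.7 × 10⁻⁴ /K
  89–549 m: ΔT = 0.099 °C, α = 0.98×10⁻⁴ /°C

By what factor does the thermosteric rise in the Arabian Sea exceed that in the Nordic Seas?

a factor of 19.0

A Layer 1: 3.2×10⁻⁴ × 2 × 130 = 0.08320 m
A 130–790 m: 660 × 2×10⁻⁴ × 0.31 = 0.04092 m
A Layer 3: 0.5 × 1600 × 1.7×10⁻⁴ = 0.13600 m
A total: 0.26012 m
B Layer 1: 0.61 × 89 × 1.7×10⁻⁴ = 0.0092293 m
B 89–549 m: 0.099 × 0.98×10⁻⁴ × 460 = 0.00446292 m
B total: 0.01369222 m
Ratio: 0.26012 / 0.01369222 ≈ 19.00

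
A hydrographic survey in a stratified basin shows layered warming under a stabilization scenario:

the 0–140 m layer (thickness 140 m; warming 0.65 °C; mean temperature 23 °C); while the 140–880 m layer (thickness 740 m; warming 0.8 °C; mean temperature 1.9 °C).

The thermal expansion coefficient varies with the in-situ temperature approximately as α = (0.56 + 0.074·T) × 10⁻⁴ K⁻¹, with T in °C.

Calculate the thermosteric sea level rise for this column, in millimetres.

about 62.1 mm

Layer 1: α = (0.56 + 0.074×23)×10⁻⁴ = 2.262×10⁻⁴ K⁻¹
Layer 2: α = (0.56 + 0.074×1.9)×10⁻⁴ = 0.7006×10⁻⁴ K⁻¹
0.65 × 140 × 2.262×10⁻⁴ = 0.0205842 m
0.7006×10⁻⁴ × 740 × 0.8 = 0.04147552 m
Δh = 0.0205842 + 0.04147552 = 0.06205972 m ≈ 62.1 mm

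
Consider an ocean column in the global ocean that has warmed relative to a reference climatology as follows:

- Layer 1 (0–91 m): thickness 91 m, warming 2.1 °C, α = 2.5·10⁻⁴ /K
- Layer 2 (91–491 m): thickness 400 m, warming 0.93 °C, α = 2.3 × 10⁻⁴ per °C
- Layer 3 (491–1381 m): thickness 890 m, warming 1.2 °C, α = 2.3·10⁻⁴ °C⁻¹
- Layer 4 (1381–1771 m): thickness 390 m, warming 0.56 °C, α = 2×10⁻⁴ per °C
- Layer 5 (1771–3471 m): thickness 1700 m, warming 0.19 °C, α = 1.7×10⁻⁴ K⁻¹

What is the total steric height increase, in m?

0–91 m: 2.1 × 2.5×10⁻⁴ × 91 = 0.047775 m
400 × 2.3×10⁻⁴ × 0.93 = 0.08556 m
2.3×10⁻⁴ × 890 × 1.2 = 0.24564 m
Layer 4: 0.56 × 2×10⁻⁴ × 390 = 0.04368 m
Layer 5: 0.19 × 1700 × 1.7×10⁻⁴ = 0.05491 m
Δh = 0.047775 + 0.08556 + 0.24564 + 0.04368 + 0.05491 = 0.477565 m ≈ 0.478 m

0.478 m of thermosteric rise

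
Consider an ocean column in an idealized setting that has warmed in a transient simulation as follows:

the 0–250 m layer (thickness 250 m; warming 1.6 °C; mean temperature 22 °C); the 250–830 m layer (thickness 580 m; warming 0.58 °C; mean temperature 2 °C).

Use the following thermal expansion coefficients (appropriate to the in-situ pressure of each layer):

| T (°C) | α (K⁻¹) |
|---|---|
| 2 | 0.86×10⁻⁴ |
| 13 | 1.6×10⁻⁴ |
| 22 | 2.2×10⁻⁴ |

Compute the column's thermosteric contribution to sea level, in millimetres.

Δh ≈ 120 mm

Layer 1 at 22 °C → α = 2.2×10⁻⁴ K⁻¹
Layer 2 at 2 °C → α = 0.86×10⁻⁴ K⁻¹
Layer 1: 2.2×10⁻⁴ × 1.6 × 250 = 0.08800 m
250–830 m: 580 × 0.58 × 0.86×10⁻⁴ = 0.0289304 m
Δh = 0.08800 + 0.0289304 = 0.1169304 m ≈ 120 mm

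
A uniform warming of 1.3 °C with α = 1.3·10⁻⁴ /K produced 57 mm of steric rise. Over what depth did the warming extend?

337 m

H = Δh/(αΔT) = 0.057 / (1.3×10⁻⁴ × 1.3) ≈ 337.3 m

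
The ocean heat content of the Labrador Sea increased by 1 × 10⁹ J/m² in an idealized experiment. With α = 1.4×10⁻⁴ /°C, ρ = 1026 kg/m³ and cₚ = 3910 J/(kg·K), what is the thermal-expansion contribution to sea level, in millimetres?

Δh ≈ 34.9 mm

Δh = αQ/(ρcₚ) = 1.4×10⁻⁴ × 1×10⁹ / (1026 × 3910) ≈ 0.034898 m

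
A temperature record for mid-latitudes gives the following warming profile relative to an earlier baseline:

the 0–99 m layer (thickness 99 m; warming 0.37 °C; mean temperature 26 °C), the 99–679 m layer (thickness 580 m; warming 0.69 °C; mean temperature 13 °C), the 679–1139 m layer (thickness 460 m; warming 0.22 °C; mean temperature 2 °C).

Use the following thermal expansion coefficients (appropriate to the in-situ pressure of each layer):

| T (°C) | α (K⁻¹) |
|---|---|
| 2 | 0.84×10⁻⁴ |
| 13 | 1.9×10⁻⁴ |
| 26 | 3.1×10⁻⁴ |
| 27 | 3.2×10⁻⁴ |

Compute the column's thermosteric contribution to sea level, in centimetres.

Layer 1 at 26 °C → α = 3.1×10⁻⁴ K⁻¹
Layer 2 at 13 °C → α = 1.9×10⁻⁴ K⁻¹
Layer 3 at 2 °C → α = 0.84×10⁻⁴ K⁻¹
3.1×10⁻⁴ × 0.37 × 99 = 0.0113553 m
0.69 × 580 × 1.9×10⁻⁴ = 0.076038 m
0.22 × 0.84×10⁻⁴ × 460 = 0.0085008 m
Δh = 0.0113553 + 0.076038 + 0.0085008 = 0.0958941 m

Δh = 9.59 cm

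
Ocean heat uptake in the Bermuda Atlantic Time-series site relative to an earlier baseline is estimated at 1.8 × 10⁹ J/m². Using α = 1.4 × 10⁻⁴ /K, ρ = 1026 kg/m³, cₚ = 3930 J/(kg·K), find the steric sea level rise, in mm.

Δh = αQ/(ρcₚ) = 1.4×10⁻⁴ × 1.8×10⁹ / (1026 × 3930) ≈ 0.062497 m

about 62.5 mm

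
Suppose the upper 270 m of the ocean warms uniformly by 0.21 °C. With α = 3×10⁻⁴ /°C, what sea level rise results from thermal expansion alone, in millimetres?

about 17.0 mm

Δh = αΔT·H = 3×10⁻⁴ × 0.21 × 270 = 0.01701 m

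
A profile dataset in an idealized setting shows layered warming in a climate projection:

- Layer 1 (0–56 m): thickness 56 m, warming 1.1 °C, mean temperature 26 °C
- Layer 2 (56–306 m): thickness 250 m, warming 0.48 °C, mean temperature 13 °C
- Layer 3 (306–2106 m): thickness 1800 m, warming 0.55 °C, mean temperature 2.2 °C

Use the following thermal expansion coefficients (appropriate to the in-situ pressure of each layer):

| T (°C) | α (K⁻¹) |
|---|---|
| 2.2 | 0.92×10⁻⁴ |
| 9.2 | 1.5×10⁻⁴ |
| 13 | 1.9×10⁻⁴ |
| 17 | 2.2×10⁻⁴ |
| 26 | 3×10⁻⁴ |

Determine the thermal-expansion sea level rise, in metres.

Layer 1 at 26 °C → α = 3×10⁻⁴ K⁻¹
Layer 2 at 13 °C → α = 1.9×10⁻⁴ K⁻¹
Layer 3 at 2.2 °C → α = 0.92×10⁻⁴ K⁻¹
0–56 m: 3×10⁻⁴ × 1.1 × 56 = 0.01848 m
1.9×10⁻⁴ × 0.48 × 250 = 0.02280 m
0.55 × 0.92×10⁻⁴ × 1800 = 0.09108 m
Δh = 0.01848 + 0.02280 + 0.09108 = 0.13236 m ≈ 0.132 m

Δh ≈ 0.132 m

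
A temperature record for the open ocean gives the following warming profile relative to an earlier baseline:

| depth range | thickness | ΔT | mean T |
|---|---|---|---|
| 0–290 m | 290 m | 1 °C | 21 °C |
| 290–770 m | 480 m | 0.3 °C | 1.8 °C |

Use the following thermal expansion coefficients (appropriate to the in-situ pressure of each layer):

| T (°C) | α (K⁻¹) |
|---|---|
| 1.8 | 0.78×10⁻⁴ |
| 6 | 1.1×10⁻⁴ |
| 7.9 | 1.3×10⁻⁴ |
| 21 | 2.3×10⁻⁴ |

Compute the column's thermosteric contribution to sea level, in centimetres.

Δh = 7.8 cm

Layer 1 at 21 °C → α = 2.3×10⁻⁴ K⁻¹
Layer 2 at 1.8 °C → α = 0.78×10⁻⁴ K⁻¹
Layer 1: 1 × 290 × 2.3×10⁻⁴ = 0.06670 m
0.3 × 480 × 0.78×10⁻⁴ = 0.011232 m
Δh = 0.06670 + 0.011232 = 0.077932 m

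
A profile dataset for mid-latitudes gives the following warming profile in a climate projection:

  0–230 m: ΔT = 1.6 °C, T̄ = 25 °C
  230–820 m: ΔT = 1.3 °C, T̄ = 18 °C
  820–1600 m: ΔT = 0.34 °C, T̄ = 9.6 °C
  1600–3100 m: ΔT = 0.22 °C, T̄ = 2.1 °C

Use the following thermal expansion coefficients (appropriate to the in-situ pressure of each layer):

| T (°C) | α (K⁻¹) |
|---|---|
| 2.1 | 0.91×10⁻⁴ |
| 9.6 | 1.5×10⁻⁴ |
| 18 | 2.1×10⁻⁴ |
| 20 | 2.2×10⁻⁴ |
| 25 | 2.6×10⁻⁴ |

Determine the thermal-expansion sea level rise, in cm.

about 32.7 cm

Layer 1 at 25 °C → α = 2.6×10⁻⁴ K⁻¹
Layer 2 at 18 °C → α = 2.1×10⁻⁴ K⁻¹
Layer 3 at 9.6 °C → α = 1.5×10⁻⁴ K⁻¹
Layer 4 at 2.1 °C → α = 0.91×10⁻⁴ K⁻¹
Layer 1: 1.6 × 2.6×10⁻⁴ × 230 = 0.09568 m
Layer 2: 2.1×10⁻⁴ × 590 × 1.3 = 0.16107 m
Layer 3: 780 × 1.5×10⁻⁴ × 0.34 = 0.03978 m
1600–3100 m: 1500 × 0.91×10⁻⁴ × 0.22 = 0.03003 m
Δh = 0.09568 + 0.16107 + 0.03978 + 0.03003 = 0.32656 m ≈ 32.7 cm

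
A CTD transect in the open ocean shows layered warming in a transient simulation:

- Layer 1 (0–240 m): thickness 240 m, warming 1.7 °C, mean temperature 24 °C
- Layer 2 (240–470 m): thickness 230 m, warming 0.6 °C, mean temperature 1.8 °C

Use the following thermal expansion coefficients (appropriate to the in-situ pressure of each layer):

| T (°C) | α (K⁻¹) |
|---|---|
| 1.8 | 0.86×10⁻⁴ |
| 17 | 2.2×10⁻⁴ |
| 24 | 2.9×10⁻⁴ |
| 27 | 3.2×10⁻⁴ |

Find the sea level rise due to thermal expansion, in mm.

130 mm of thermosteric rise

Layer 1 at 24 °C → α = 2.9×10⁻⁴ K⁻¹
Layer 2 at 1.8 °C → α = 0.86×10⁻⁴ K⁻¹
1.7 × 2.9×10⁻⁴ × 240 = 0.11832 m
0.6 × 230 × 0.86×10⁻⁴ = 0.011868 m
Δh = 0.11832 + 0.011868 = 0.130188 m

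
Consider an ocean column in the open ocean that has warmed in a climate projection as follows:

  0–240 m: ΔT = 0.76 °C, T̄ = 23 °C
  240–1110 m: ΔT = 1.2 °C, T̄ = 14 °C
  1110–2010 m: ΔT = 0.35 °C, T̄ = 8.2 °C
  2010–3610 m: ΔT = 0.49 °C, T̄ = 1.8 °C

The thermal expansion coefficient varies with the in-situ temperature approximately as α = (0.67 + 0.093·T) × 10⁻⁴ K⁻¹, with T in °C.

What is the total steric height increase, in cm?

Δh = 36.8 cm

Layer 1: α = (0.67 + 0.093×23)×10⁻⁴ = 2.809×10⁻⁴ K⁻¹
Layer 2: α = (0.67 + 0.093×14)×10⁻⁴ = 1.972×10⁻⁴ K⁻¹
Layer 3: α = (0.67 + 0.093×8.2)×10⁻⁴ = 1.4326×10⁻⁴ K⁻¹
Layer 4: α = (0.67 + 0.093×1.8)×10⁻⁴ = 0.8374×10⁻⁴ K⁻¹
Layer 1: 0.76 × 240 × 2.809×10⁻⁴ = 0.05123616 m
Layer 2: 1.2 × 1.972×10⁻⁴ × 870 = 0.2058768 m
1.4326×10⁻⁴ × 900 × 0.35 = 0.0451269 m
0.8374×10⁻⁴ × 1600 × 0.49 = 0.06565216 m
Δh = 0.05123616 + 0.2058768 + 0.0451269 + 0.06565216 = 0.36789202 m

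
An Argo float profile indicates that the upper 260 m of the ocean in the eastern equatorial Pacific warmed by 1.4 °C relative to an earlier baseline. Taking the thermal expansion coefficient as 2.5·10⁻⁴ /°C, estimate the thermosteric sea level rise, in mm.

about 91 mm

Δh = αΔT·H = 2.5×10⁻⁴ × 1.4 × 260 = 0.09100 m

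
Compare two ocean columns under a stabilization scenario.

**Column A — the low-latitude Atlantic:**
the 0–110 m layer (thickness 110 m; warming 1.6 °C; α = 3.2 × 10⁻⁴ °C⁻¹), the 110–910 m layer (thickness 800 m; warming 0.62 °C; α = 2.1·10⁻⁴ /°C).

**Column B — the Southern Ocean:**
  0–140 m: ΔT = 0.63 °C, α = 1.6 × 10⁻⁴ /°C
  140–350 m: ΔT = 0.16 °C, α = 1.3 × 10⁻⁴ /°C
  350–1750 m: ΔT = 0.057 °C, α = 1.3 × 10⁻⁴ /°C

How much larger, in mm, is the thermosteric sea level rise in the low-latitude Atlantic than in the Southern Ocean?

A Layer 1: 1.6 × 110 × 3.2×10⁻⁴ = 0.05632 m
A 0.62 × 800 × 2.1×10⁻⁴ = 0.10416 m
A total: 0.16048 m
B 0.63 × 140 × 1.6×10⁻⁴ = 0.014112 m
B 0.16 × 210 × 1.3×10⁻⁴ = 0.004368 m
B 350–1750 m: 1400 × 1.3×10⁻⁴ × 0.057 = 0.010374 m
B total: 0.028854 m
Difference: 0.16048 − 0.028854 = 0.131626 m

132 mm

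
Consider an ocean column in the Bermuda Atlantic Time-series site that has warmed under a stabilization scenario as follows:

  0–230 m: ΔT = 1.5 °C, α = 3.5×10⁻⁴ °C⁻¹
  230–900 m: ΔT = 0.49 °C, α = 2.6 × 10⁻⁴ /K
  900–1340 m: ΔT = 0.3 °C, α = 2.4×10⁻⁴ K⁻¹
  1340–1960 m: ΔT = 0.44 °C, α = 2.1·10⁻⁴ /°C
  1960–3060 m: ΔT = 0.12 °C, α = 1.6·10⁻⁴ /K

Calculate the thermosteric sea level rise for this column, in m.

about 0.316 m

3.5×10⁻⁴ × 230 × 1.5 = 0.12075 m
230–900 m: 670 × 0.49 × 2.6×10⁻⁴ = 0.085358 m
440 × 0.3 × 2.4×10⁻⁴ = 0.03168 m
Layer 4: 0.44 × 620 × 2.1×10⁻⁴ = 0.057288 m
1100 × 1.6×10⁻⁴ × 0.12 = 0.02112 m
Δh = 0.12075 + 0.085358 + 0.03168 + 0.057288 + 0.02112 = 0.316196 m ≈ 0.316 m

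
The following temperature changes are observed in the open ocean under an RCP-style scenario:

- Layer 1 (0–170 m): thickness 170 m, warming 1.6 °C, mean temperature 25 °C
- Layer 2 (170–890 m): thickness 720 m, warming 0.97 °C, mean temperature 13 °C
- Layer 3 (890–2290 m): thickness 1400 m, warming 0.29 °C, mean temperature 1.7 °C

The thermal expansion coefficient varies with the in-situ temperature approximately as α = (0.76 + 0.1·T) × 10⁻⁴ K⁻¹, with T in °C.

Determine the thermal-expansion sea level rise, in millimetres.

Layer 1: α = (0.76 + 0.1×25)×10⁻⁴ = 3.26×10⁻⁴ K⁻¹
Layer 2: α = (0.76 + 0.1×13)×10⁻⁴ = 2.06×10⁻⁴ K⁻¹
Layer 3: α = (0.76 + 0.1×1.7)×10⁻⁴ = 0.93×10⁻⁴ K⁻¹
1.6 × 3.26×10⁻⁴ × 170 = 0.088672 m
2.06×10⁻⁴ × 0.97 × 720 = 0.1438704 m
Layer 3: 1400 × 0.29 × 0.93×10⁻⁴ = 0.037758 m
Δh = 0.088672 + 0.1438704 + 0.037758 = 0.2703004 m

about 270 mm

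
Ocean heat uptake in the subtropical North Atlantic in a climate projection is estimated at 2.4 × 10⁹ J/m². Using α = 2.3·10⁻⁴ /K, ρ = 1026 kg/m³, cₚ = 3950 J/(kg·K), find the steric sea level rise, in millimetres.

Δh = αQ/(ρcₚ) = 2.3×10⁻⁴ × 2.4×10⁹ / (1026 × 3950) ≈ 0.13621 m

140 mm of thermosteric rise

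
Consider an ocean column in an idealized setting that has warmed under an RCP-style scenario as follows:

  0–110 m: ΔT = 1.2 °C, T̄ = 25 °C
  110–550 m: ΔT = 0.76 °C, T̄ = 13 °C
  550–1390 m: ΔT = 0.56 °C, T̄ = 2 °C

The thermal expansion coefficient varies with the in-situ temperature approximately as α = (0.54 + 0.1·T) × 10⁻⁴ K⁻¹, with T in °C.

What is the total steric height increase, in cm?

14 cm

Layer 1: α = (0.54 + 0.1×25)×10⁻⁴ = 3.04×10⁻⁴ K⁻¹
Layer 2: α = (0.54 + 0.1×13)×10⁻⁴ = 1.84×10⁻⁴ K⁻¹
Layer 3: α = (0.54 + 0.1×2)×10⁻⁴ = 0.74×10⁻⁴ K⁻¹
0–110 m: 3.04×10⁻⁴ × 1.2 × 110 = 0.040128 m
110–550 m: 440 × 0.76 × 1.84×10⁻⁴ = 0.0615296 m
550–1390 m: 0.56 × 840 × 0.74×10⁻⁴ = 0.0348096 m
Δh = 0.040128 + 0.0615296 + 0.0348096 = 0.1364672 m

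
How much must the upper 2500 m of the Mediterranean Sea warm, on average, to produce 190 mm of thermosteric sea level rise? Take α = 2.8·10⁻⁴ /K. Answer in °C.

ΔT = Δh/(αH) = 0.19 / (2.8×10⁻⁴ × 2500) ≈ 0.2714 °C

about 0.271 °C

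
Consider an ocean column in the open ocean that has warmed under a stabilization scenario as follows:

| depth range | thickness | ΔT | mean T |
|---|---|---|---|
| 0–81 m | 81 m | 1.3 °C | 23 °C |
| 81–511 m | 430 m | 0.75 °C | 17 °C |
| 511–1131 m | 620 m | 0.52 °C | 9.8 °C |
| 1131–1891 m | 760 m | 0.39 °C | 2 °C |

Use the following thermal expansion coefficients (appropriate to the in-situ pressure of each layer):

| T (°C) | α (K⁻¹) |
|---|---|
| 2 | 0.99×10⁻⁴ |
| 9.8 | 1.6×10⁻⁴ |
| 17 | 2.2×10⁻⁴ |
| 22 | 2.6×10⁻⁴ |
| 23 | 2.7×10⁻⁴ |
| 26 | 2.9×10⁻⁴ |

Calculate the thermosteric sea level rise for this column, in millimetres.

about 180 mm

Layer 1 at 23 °C → α = 2.7×10⁻⁴ K⁻¹
Layer 2 at 17 °C → α = 2.2×10⁻⁴ K⁻¹
Layer 3 at 9.8 °C → α = 1.6×10⁻⁴ K⁻¹
Layer 4 at 2 °C → α = 0.99×10⁻⁴ K⁻¹
Layer 1: 81 × 1.3 × 2.7×10⁻⁴ = 0.028431 m
81–511 m: 430 × 0.75 × 2.2×10⁻⁴ = 0.07095 m
511–1131 m: 620 × 1.6×10⁻⁴ × 0.52 = 0.051584 m
Layer 4: 0.39 × 0.99×10⁻⁴ × 760 = 0.0293436 m
Δh = 0.028431 + 0.07095 + 0.051584 + 0.0293436 = 0.1803086 m ≈ 180 mm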